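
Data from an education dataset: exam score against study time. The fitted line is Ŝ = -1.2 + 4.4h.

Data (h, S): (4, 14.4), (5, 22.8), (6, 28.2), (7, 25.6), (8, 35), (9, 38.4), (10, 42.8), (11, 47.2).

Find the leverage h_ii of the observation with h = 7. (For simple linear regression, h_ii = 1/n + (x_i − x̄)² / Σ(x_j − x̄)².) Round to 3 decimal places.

h̄ = (4 + 5 + 6 + 7 + 8 + 9 + 10 + 11)/8 = 7.5
Σ(h − h̄)² = 12.25 + 6.25 + 2.25 + 0.25 + 0.25 + 2.25 + 6.25 + 12.25 = 42
h = 1/8 + (-0.5)²/42 = 0.125 + 0.00595238 = 0.131

h = 0.131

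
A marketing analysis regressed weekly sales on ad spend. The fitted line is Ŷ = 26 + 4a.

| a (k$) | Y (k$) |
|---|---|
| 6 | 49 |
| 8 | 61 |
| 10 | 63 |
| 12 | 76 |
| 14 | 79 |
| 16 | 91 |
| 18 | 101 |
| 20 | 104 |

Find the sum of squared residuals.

a=6: Ŷ = 26 + 4·6 = 50; r = 49 − 50 = -1
a=8: Ŷ = 26 + 4·8 = 58; r = 61 − 58 = 3
a=10: Ŷ = 26 + 4·10 = 66; r = 63 − 66 = -3
a=12: Ŷ = 26 + 4·12 = 74; r = 76 − 74 = 2
a=14: Ŷ = 26 + 4·14 = 82; r = 79 − 82 = -3
a=16: Ŷ = 26 + 4·16 = 90; r = 91 − 90 = 1
a=18: Ŷ = 26 + 4·18 = 98; r = 101 − 98 = 3
a=20: Ŷ = 26 + 4·20 = 106; r = 104 − 106 = -2
SSE = 1 + 9 + 9 + 4 + 9 + 1 + 9 + 4 = 46

SSE = 46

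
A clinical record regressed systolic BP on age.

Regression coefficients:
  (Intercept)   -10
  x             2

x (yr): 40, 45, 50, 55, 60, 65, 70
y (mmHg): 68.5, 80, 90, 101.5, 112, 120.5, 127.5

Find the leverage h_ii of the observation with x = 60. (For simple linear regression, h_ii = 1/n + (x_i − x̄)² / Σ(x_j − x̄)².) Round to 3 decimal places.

h = 0.179

x̄ = (40 + 45 + 50 + 55 + 60 + 65 + 70)/7 = 55
Σ(x − x̄)² = 225 + 100 + 25 + 0 + 25 + 100 + 225 = 700
h = 1/7 + (5)²/700 = 0.142857 + 0.0357143 = 0.179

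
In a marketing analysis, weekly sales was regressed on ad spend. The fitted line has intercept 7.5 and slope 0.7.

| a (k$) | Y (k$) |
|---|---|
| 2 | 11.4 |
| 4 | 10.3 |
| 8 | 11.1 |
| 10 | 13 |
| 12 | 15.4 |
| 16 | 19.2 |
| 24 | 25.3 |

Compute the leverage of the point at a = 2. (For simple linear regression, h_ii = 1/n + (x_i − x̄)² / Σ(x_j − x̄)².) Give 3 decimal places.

h = 0.377

ā = (2 + 4 + 8 + 10 + 12 + 16 + 24)/7 = 10.8571
Σ(a − ā)² = 78.449 + 47.0204 + 8.16327 + 0.734694 + 1.30612 + 26.449 + 172.735 = 334.857
h = 1/7 + (-8.85714)²/334.857 = 0.142857 + 0.234276 = 0.377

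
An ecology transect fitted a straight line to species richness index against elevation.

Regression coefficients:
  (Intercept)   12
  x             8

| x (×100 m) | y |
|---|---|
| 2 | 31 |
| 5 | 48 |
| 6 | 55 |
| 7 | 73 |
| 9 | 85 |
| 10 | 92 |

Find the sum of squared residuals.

SSE = 76

x=2: ŷ = 12 + 8·2 = 28; r = 31 − 28 = 3
x=5: ŷ = 12 + 8·5 = 52; r = 48 − 52 = -4
x=6: ŷ = 12 + 8·6 = 60; r = 55 − 60 = -5
x=7: ŷ = 12 + 8·7 = 68; r = 73 − 68 = 5
x=9: ŷ = 12 + 8·9 = 84; r = 85 − 84 = 1
x=10: ŷ = 12 + 8·10 = 92; r = 92 − 92 = 0
SSE = 9 + 16 + 25 + 25 + 1 + 0 = 76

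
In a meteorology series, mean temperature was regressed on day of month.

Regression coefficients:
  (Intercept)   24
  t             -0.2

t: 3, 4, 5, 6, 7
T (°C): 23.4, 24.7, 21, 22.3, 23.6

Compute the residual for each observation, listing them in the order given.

t=3: ŷ = 24 − 0.2·3 = 23.4; r = 23.4 − 23.4 = 0
t=4: ŷ = 24 − 0.2·4 = 23.2; r = 24.7 − 23.2 = 1.5
t=5: ŷ = 24 − 0.2·5 = 23; r = 21 − 23 = -2
t=6: ŷ = 24 − 0.2·6 = 22.8; r = 22.3 − 22.8 = -0.5
t=7: ŷ = 24 − 0.2·7 = 22.6; r = 23.6 − 22.6 = 1

0, 1.5, -2, -0.5, 1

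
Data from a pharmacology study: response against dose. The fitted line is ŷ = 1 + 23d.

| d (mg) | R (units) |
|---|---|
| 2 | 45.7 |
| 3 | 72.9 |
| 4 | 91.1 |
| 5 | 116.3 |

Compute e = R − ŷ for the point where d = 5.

e = 0.3

ŷ = 1 + 23·5 = 116
e = 116.3 − 116 = 0.3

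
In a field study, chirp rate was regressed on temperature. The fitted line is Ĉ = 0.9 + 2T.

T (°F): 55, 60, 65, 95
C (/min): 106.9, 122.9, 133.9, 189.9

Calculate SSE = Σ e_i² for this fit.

T=55: Ĉ = 0.9 + 2·55 = 110.9; e = 106.9 − 110.9 = -4
T=60: Ĉ = 0.9 + 2·60 = 120.9; e = 122.9 − 120.9 = 2
T=65: Ĉ = 0.9 + 2·65 = 130.9; e = 133.9 − 130.9 = 3
T=95: Ĉ = 0.9 + 2·95 = 190.9; e = 189.9 − 190.9 = -1
SSE = 16 + 4 + 9 + 1 = 30

SSE = 30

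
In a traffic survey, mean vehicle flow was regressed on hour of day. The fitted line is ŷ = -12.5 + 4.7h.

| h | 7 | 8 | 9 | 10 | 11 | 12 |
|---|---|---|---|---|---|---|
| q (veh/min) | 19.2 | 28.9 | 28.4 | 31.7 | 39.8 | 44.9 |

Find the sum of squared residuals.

h=7: ŷ = -12.5 + 4.7·7 = 20.4; r = 19.2 − 20.4 = -1.2
h=8: ŷ = -12.5 + 4.7·8 = 25.1; r = 28.9 − 25.1 = 3.8
h=9: ŷ = -12.5 + 4.7·9 = 29.8; r = 28.4 − 29.8 = -1.4
h=10: ŷ = -12.5 + 4.7·10 = 34.5; r = 31.7 − 34.5 = -2.8
h=11: ŷ = -12.5 + 4.7·11 = 39.2; r = 39.8 − 39.2 = 0.6
h=12: ŷ = -12.5 + 4.7·12 = 43.9; r = 44.9 − 43.9 = 1
SSE = 1.44 + 14.44 + 1.96 + 7.84 + 0.36 + 1 = 27.04

SSE = 27.04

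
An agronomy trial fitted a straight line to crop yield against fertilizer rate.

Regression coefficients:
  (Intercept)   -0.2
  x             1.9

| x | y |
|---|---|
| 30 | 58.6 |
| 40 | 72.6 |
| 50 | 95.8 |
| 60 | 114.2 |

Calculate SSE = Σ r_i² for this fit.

SSE = 14.64

x=30: ŷ = -0.2 + 1.9·30 = 56.8; r = 58.6 − 56.8 = 1.8
x=40: ŷ = -0.2 + 1.9·40 = 75.8; r = 72.6 − 75.8 = -3.2
x=50: ŷ = -0.2 + 1.9·50 = 94.8; r = 95.8 − 94.8 = 1
x=60: ŷ = -0.2 + 1.9·60 = 113.8; r = 114.2 − 113.8 = 0.4
SSE = 3.24 + 10.24 + 1 + 0.16 = 14.64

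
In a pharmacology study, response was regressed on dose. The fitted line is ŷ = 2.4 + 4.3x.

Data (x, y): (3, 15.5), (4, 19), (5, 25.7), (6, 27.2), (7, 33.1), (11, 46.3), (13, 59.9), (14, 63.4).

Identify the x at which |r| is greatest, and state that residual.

x = 11, r = -3.4

x=3: ŷ = 2.4 + 4.3·3 = 15.3; r = 15.5 − 15.3 = 0.2
x=4: ŷ = 2.4 + 4.3·4 = 19.6; r = 19 − 19.6 = -0.6
x=5: ŷ = 2.4 + 4.3·5 = 23.9; r = 25.7 − 23.9 = 1.8
x=6: ŷ = 2.4 + 4.3·6 = 28.2; r = 27.2 − 28.2 = -1
x=7: ŷ = 2.4 + 4.3·7 = 32.5; r = 33.1 − 32.5 = 0.6
x=11: ŷ = 2.4 + 4.3·11 = 49.7; r = 46.3 − 49.7 = -3.4
x=13: ŷ = 2.4 + 4.3·13 = 58.3; r = 59.9 − 58.3 = 1.6
x=14: ŷ = 2.4 + 4.3·14 = 62.6; r = 63.4 − 62.6 = 0.8
Largest |r| is 3.4 at x = 11, residual -3.4.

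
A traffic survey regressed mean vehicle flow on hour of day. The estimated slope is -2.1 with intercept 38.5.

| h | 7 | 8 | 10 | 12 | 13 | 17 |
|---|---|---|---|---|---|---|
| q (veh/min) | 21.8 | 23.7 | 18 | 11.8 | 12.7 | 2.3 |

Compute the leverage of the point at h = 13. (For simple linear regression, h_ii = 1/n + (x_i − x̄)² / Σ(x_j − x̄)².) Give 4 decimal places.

h̄ = (7 + 8 + 10 + 12 + 13 + 17)/6 = 11.1667
Σ(h − h̄)² = 17.3611 + 10.0278 + 1.36111 + 0.694444 + 3.36111 + 34.0278 = 66.8333
h = 1/6 + (1.83333)²/66.8333 = 0.166667 + 0.0502909 = 0.2170

h = 0.2170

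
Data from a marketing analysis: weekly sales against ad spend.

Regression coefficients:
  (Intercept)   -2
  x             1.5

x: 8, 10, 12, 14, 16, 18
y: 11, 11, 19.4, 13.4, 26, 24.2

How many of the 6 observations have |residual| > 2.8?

x=8: ŷ = -2 + 1.5·8 = 10; r = 11 − 10 = 1
x=10: ŷ = -2 + 1.5·10 = 13; r = 11 − 13 = -2
x=12: ŷ = -2 + 1.5·12 = 16; r = 19.4 − 16 = 3.4
x=14: ŷ = -2 + 1.5·14 = 19; r = 13.4 − 19 = -5.6
x=16: ŷ = -2 + 1.5·16 = 22; r = 26 − 22 = 4
x=18: ŷ = -2 + 1.5·18 = 25; r = 24.2 − 25 = -0.8
|r| > 2.8: x=12 (|r|=3.4), x=14 (|r|=5.6), x=16 (|r|=4) → 3

3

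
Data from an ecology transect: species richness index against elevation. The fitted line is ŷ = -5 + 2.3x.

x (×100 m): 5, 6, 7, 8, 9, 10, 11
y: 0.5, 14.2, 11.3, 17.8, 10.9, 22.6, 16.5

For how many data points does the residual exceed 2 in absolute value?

x=5: ŷ = -5 + 2.3·5 = 6.5; e = 0.5 − 6.5 = -6
x=6: ŷ = -5 + 2.3·6 = 8.8; e = 14.2 − 8.8 = 5.4
x=7: ŷ = -5 + 2.3·7 = 11.1; e = 11.3 − 11.1 = 0.2
x=8: ŷ = -5 + 2.3·8 = 13.4; e = 17.8 − 13.4 = 4.4
x=9: ŷ = -5 + 2.3·9 = 15.7; e = 10.9 − 15.7 = -4.8
x=10: ŷ = -5 + 2.3·10 = 18; e = 22.6 − 18 = 4.6
x=11: ŷ = -5 + 2.3·11 = 20.3; e = 16.5 − 20.3 = -3.8
|e| > 2: x=5 (|e|=6), x=6 (|e|=5.4), x=8 (|e|=4.4), x=9 (|e|=4.8), x=10 (|e|=4.6), x=11 (|e|=3.8) → 6

6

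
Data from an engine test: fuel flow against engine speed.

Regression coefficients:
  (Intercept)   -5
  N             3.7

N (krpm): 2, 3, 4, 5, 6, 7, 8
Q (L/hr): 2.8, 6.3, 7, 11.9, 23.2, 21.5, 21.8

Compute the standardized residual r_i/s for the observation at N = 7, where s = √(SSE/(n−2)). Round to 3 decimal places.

0.181

N=2: ŷ = -5 + 3.7·2 = 2.4; r = 2.8 − 2.4 = 0.4
N=3: ŷ = -5 + 3.7·3 = 6.1; r = 6.3 − 6.1 = 0.2
N=4: ŷ = -5 + 3.7·4 = 9.8; r = 7 − 9.8 = -2.8
N=5: ŷ = -5 + 3.7·5 = 13.5; r = 11.9 − 13.5 = -1.6
N=6: ŷ = -5 + 3.7·6 = 17.2; r = 23.2 − 17.2 = 6
N=7: ŷ = -5 + 3.7·7 = 20.9; r = 21.5 − 20.9 = 0.6
N=8: ŷ = -5 + 3.7·8 = 24.6; r = 21.8 − 24.6 = -2.8
SSE = 0.16 + 0.04 + 7.84 + 2.56 + 36 + 0.36 + 7.84 = 54.8
s = √(54.8/5) = 3.31059
r/s = 0.6 / 3.31059 = 0.181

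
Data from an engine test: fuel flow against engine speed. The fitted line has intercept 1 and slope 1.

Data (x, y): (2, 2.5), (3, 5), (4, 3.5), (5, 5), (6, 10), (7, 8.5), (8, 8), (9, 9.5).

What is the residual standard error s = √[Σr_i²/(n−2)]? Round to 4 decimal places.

s = 1.5811

x=2: ŷ = 1 + 2 = 3; r = 2.5 − 3 = -0.5
x=3: ŷ = 1 + 3 = 4; r = 5 − 4 = 1
x=4: ŷ = 1 + 4 = 5; r = 3.5 − 5 = -1.5
x=5: ŷ = 1 + 5 = 6; r = 5 − 6 = -1
x=6: ŷ = 1 + 6 = 7; r = 10 − 7 = 3
x=7: ŷ = 1 + 7 = 8; r = 8.5 − 8 = 0.5
x=8: ŷ = 1 + 8 = 9; r = 8 − 9 = -1
x=9: ŷ = 1 + 9 = 10; r = 9.5 − 10 = -0.5
SSE = 0.25 + 1 + 2.25 + 1 + 9 + 0.25 + 1 + 0.25 = 15
s = √(15/6) = √2.5 ≈ 1.5811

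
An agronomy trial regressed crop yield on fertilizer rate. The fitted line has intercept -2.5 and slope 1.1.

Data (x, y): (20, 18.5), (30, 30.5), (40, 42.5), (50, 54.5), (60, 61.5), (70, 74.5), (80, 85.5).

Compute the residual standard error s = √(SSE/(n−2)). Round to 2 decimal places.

x=20: ŷ = -2.5 + 1.1·20 = 19.5; r = 18.5 − 19.5 = -1
x=30: ŷ = -2.5 + 1.1·30 = 30.5; r = 30.5 − 30.5 = 0
x=40: ŷ = -2.5 + 1.1·40 = 41.5; r = 42.5 − 41.5 = 1
x=50: ŷ = -2.5 + 1.1·50 = 52.5; r = 54.5 − 52.5 = 2
x=60: ŷ = -2.5 + 1.1·60 = 63.5; r = 61.5 − 63.5 = -2
x=70: ŷ = -2.5 + 1.1·70 = 74.5; r = 74.5 − 74.5 = 0
x=80: ŷ = -2.5 + 1.1·80 = 85.5; r = 85.5 − 85.5 = 0
SSE = 1 + 0 + 1 + 4 + 4 + 0 + 0 = 10
s = √(10/5) = √2 ≈ 1.41

s = 1.41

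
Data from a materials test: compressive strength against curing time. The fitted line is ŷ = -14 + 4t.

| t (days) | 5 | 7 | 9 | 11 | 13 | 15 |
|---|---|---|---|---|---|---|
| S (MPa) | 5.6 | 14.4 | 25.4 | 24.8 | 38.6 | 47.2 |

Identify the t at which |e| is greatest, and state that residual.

t=5: ŷ = -14 + 4·5 = 6; e = 5.6 − 6 = -0.4
t=7: ŷ = -14 + 4·7 = 14; e = 14.4 − 14 = 0.4
t=9: ŷ = -14 + 4·9 = 22; e = 25.4 − 22 = 3.4
t=11: ŷ = -14 + 4·11 = 30; e = 24.8 − 30 = -5.2
t=13: ŷ = -14 + 4·13 = 38; e = 38.6 − 38 = 0.6
t=15: ŷ = -14 + 4·15 = 46; e = 47.2 − 46 = 1.2
Largest |e| is 5.2 at t = 11, residual -5.2.

t = 11, e = -5.2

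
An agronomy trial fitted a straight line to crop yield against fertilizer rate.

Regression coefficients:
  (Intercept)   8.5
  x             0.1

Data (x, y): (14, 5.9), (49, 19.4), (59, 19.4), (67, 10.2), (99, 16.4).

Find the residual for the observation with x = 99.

ŷ = 8.5 + 0.1·99 = 18.4
e = 16.4 − 18.4 = -2

e = -2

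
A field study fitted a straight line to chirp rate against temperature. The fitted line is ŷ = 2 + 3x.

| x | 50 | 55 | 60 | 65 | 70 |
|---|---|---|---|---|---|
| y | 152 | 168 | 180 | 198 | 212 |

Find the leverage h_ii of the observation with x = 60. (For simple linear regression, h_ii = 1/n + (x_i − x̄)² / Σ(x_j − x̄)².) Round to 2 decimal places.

h = 0.20

x̄ = (50 + 55 + 60 + 65 + 70)/5 = 60
Σ(x − x̄)² = 100 + 25 + 0 + 25 + 100 = 250
h = 1/5 + (0)²/250 = 0.2 + 0 = 0.20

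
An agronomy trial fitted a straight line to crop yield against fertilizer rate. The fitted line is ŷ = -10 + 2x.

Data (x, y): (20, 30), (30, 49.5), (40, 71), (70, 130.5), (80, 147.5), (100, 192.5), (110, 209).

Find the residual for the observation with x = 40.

ŷ = -10 + 2·40 = 70
e = 71 − 70 = 1

e = 1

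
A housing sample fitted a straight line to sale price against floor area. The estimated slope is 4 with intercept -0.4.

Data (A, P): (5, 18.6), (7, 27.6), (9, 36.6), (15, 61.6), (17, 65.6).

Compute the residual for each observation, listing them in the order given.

A=5: ŷ = -0.4 + 4·5 = 19.6; r = 18.6 − 19.6 = -1
A=7: ŷ = -0.4 + 4·7 = 27.6; r = 27.6 − 27.6 = 0
A=9: ŷ = -0.4 + 4·9 = 35.6; r = 36.6 − 35.6 = 1
A=15: ŷ = -0.4 + 4·15 = 59.6; r = 61.6 − 59.6 = 2
A=17: ŷ = -0.4 + 4·17 = 67.6; r = 65.6 − 67.6 = -2

-1, 0, 1, 2, -2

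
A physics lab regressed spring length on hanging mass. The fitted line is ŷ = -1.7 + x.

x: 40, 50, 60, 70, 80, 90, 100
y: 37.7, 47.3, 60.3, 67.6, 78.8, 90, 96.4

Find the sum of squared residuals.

SSE = 12.6

x=40: ŷ = -1.7 + 40 = 38.3; r = 37.7 − 38.3 = -0.6
x=50: ŷ = -1.7 + 50 = 48.3; r = 47.3 − 48.3 = -1
x=60: ŷ = -1.7 + 60 = 58.3; r = 60.3 − 58.3 = 2
x=70: ŷ = -1.7 + 70 = 68.3; r = 67.6 − 68.3 = -0.7
x=80: ŷ = -1.7 + 80 = 78.3; r = 78.8 − 78.3 = 0.5
x=90: ŷ = -1.7 + 90 = 88.3; r = 90 − 88.3 = 1.7
x=100: ŷ = -1.7 + 100 = 98.3; r = 96.4 − 98.3 = -1.9
SSE = 0.36 + 1 + 4 + 0.49 + 0.25 + 2.89 + 3.61 = 12.6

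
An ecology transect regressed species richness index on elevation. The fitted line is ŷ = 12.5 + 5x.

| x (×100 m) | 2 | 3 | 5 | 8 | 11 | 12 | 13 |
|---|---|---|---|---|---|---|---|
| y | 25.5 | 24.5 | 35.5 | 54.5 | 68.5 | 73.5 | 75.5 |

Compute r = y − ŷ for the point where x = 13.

r = -2

ŷ = 12.5 + 5·13 = 77.5
r = 75.5 − 77.5 = -2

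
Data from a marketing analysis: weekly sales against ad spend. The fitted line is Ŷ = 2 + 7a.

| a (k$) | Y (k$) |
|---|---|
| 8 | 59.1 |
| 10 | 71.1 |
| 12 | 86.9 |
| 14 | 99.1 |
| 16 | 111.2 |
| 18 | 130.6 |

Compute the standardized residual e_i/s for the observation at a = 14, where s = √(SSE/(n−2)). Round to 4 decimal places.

-0.4215

a=8: Ŷ = 2 + 7·8 = 58; e = 59.1 − 58 = 1.1
a=10: Ŷ = 2 + 7·10 = 72; e = 71.1 − 72 = -0.9
a=12: Ŷ = 2 + 7·12 = 86; e = 86.9 − 86 = 0.9
a=14: Ŷ = 2 + 7·14 = 100; e = 99.1 − 100 = -0.9
a=16: Ŷ = 2 + 7·16 = 114; e = 111.2 − 114 = -2.8
a=18: Ŷ = 2 + 7·18 = 128; e = 130.6 − 128 = 2.6
SSE = 1.21 + 0.81 + 0.81 + 0.81 + 7.84 + 6.76 = 18.24
s = √(18.24/4) = 2.13542
e/s = -0.9 / 2.13542 = -0.4215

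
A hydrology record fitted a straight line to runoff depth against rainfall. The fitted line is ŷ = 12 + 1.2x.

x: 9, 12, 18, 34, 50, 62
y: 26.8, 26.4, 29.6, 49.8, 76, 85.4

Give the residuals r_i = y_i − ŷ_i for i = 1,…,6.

4, 0, -4, -3, 4, -1

x=9: ŷ = 12 + 1.2·9 = 22.8; r = 26.8 − 22.8 = 4
x=12: ŷ = 12 + 1.2·12 = 26.4; r = 26.4 − 26.4 = 0
x=18: ŷ = 12 + 1.2·18 = 33.6; r = 29.6 − 33.6 = -4
x=34: ŷ = 12 + 1.2·34 = 52.8; r = 49.8 − 52.8 = -3
x=50: ŷ = 12 + 1.2·50 = 72; r = 76 − 72 = 4
x=62: ŷ = 12 + 1.2·62 = 86.4; r = 85.4 − 86.4 = -1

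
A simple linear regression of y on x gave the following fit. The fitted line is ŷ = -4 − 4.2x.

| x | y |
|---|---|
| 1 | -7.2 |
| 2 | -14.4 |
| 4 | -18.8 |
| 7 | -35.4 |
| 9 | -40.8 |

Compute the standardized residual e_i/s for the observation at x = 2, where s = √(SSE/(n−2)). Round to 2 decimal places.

-0.93

x=1: ŷ = -4 − 4.2·1 = -8.2; e = -7.2 − (-8.2) = 1
x=2: ŷ = -4 − 4.2·2 = -12.4; e = -14.4 − (-12.4) = -2
x=4: ŷ = -4 − 4.2·4 = -20.8; e = -18.8 − (-20.8) = 2
x=7: ŷ = -4 − 4.2·7 = -33.4; e = -35.4 − (-33.4) = -2
x=9: ŷ = -4 − 4.2·9 = -41.8; e = -40.8 − (-41.8) = 1
SSE = 1 + 4 + 4 + 4 + 1 = 14
s = √(14/3) = 2.16025
e/s = -2 / 2.16025 = -0.93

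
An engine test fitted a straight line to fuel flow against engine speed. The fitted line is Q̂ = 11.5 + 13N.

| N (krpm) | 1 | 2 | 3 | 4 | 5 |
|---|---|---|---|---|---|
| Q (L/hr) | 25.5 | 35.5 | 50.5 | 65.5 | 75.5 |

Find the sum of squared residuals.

SSE = 10

N=1: Q̂ = 11.5 + 13·1 = 24.5; r = 25.5 − 24.5 = 1
N=2: Q̂ = 11.5 + 13·2 = 37.5; r = 35.5 − 37.5 = -2
N=3: Q̂ = 11.5 + 13·3 = 50.5; r = 50.5 − 50.5 = 0
N=4: Q̂ = 11.5 + 13·4 = 63.5; r = 65.5 − 63.5 = 2
N=5: Q̂ = 11.5 + 13·5 = 76.5; r = 75.5 − 76.5 = -1
SSE = 1 + 4 + 0 + 4 + 1 = 10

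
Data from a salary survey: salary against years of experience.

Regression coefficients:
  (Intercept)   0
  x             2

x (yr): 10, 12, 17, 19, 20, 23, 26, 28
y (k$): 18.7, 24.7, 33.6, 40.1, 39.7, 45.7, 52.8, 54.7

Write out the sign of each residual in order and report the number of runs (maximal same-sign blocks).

x=10: ŷ = 2·10 = 20; r = 18.7 − 20 = -1.3
x=12: ŷ = 2·12 = 24; r = 24.7 − 24 = 0.7
x=17: ŷ = 2·17 = 34; r = 33.6 − 34 = -0.4
x=19: ŷ = 2·19 = 38; r = 40.1 − 38 = 2.1
x=20: ŷ = 2·20 = 40; r = 39.7 − 40 = -0.3
x=23: ŷ = 2·23 = 46; r = 45.7 − 46 = -0.3
x=26: ŷ = 2·26 = 52; r = 52.8 − 52 = 0.8
x=28: ŷ = 2·28 = 56; r = 54.7 − 56 = -1.3
Signs: − + − + − − + −
Runs: −×1, +×1, −×1, +×1, −×2, +×1, −×1 → 7

7 runs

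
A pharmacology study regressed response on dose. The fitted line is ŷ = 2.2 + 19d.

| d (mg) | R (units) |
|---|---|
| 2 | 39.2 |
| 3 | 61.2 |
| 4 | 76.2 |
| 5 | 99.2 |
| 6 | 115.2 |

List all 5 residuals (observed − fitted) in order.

d=2: ŷ = 2.2 + 19·2 = 40.2; e = 39.2 − 40.2 = -1
d=3: ŷ = 2.2 + 19·3 = 59.2; e = 61.2 − 59.2 = 2
d=4: ŷ = 2.2 + 19·4 = 78.2; e = 76.2 − 78.2 = -2
d=5: ŷ = 2.2 + 19·5 = 97.2; e = 99.2 − 97.2 = 2
d=6: ŷ = 2.2 + 19·6 = 116.2; e = 115.2 − 116.2 = -1

-1, 2, -2, 2, -1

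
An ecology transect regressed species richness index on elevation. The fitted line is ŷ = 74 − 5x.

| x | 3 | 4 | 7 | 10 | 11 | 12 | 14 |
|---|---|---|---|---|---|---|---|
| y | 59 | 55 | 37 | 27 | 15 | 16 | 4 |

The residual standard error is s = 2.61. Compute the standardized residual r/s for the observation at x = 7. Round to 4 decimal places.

ŷ = 74 − 5·7 = 39
r = 37 − 39 = -2
r/s = -2 / 2.61 = -0.7663

-0.7663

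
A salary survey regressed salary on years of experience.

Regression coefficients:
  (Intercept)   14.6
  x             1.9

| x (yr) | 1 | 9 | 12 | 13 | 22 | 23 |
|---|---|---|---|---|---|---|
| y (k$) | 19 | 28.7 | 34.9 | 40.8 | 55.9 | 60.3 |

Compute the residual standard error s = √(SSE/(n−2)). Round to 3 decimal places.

x=1: ŷ = 14.6 + 1.9·1 = 16.5; r = 19 − 16.5 = 2.5
x=9: ŷ = 14.6 + 1.9·9 = 31.7; r = 28.7 − 31.7 = -3
x=12: ŷ = 14.6 + 1.9·12 = 37.4; r = 34.9 − 37.4 = -2.5
x=13: ŷ = 14.6 + 1.9·13 = 39.3; r = 40.8 − 39.3 = 1.5
x=22: ŷ = 14.6 + 1.9·22 = 56.4; r = 55.9 − 56.4 = -0.5
x=23: ŷ = 14.6 + 1.9·23 = 58.3; r = 60.3 − 58.3 = 2
SSE = 6.25 + 9 + 6.25 + 2.25 + 0.25 + 4 = 28
s = √(28/4) = √7 ≈ 2.646

s = 2.646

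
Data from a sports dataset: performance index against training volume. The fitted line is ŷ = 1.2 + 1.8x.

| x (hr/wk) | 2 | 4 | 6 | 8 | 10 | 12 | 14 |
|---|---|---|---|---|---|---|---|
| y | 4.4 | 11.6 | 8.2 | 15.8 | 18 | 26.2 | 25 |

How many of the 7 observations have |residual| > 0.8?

5

x=2: ŷ = 1.2 + 1.8·2 = 4.8; r = 4.4 − 4.8 = -0.4
x=4: ŷ = 1.2 + 1.8·4 = 8.4; r = 11.6 − 8.4 = 3.2
x=6: ŷ = 1.2 + 1.8·6 = 12; r = 8.2 − 12 = -3.8
x=8: ŷ = 1.2 + 1.8·8 = 15.6; r = 15.8 − 15.6 = 0.2
x=10: ŷ = 1.2 + 1.8·10 = 19.2; r = 18 − 19.2 = -1.2
x=12: ŷ = 1.2 + 1.8·12 = 22.8; r = 26.2 − 22.8 = 3.4
x=14: ŷ = 1.2 + 1.8·14 = 26.4; r = 25 − 26.4 = -1.4
|r| > 0.8: x=4 (|r|=3.2), x=6 (|r|=3.8), x=10 (|r|=1.2), x=12 (|r|=3.4), x=14 (|r|=1.4) → 5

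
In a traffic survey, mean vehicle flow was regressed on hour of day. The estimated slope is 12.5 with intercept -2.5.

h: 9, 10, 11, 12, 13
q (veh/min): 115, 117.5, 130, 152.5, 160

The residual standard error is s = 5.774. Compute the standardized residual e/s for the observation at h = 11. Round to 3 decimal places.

q̂ = -2.5 + 12.5·11 = 135
e = 130 − 135 = -5
e/s = -5 / 5.774 = -0.866

-0.866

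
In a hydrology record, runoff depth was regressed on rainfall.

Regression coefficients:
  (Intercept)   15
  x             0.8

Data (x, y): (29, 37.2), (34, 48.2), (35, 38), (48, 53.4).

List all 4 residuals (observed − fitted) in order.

x=29: ŷ = 15 + 0.8·29 = 38.2; r = 37.2 − 38.2 = -1
x=34: ŷ = 15 + 0.8·34 = 42.2; r = 48.2 − 42.2 = 6
x=35: ŷ = 15 + 0.8·35 = 43; r = 38 − 43 = -5
x=48: ŷ = 15 + 0.8·48 = 53.4; r = 53.4 − 53.4 = 0

-1, 6, -5, 0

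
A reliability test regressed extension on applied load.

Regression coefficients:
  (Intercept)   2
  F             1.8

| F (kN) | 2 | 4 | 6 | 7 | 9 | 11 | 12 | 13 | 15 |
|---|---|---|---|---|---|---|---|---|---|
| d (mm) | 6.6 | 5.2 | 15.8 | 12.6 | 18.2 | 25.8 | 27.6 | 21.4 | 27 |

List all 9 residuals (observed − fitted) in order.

1, -4, 3, -2, 0, 4, 4, -4, -2

F=2: ŷ = 2 + 1.8·2 = 5.6; r = 6.6 − 5.6 = 1
F=4: ŷ = 2 + 1.8·4 = 9.2; r = 5.2 − 9.2 = -4
F=6: ŷ = 2 + 1.8·6 = 12.8; r = 15.8 − 12.8 = 3
F=7: ŷ = 2 + 1.8·7 = 14.6; r = 12.6 − 14.6 = -2
F=9: ŷ = 2 + 1.8·9 = 18.2; r = 18.2 − 18.2 = 0
F=11: ŷ = 2 + 1.8·11 = 21.8; r = 25.8 − 21.8 = 4
F=12: ŷ = 2 + 1.8·12 = 23.6; r = 27.6 − 23.6 = 4
F=13: ŷ = 2 + 1.8·13 = 25.4; r = 21.4 − 25.4 = -4
F=15: ŷ = 2 + 1.8·15 = 29; r = 27 − 29 = -2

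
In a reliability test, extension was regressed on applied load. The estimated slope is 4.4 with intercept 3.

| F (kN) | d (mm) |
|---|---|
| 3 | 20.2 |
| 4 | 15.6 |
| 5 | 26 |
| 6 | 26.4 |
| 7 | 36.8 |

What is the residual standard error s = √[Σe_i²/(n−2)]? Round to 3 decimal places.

F=3: d̂ = 3 + 4.4·3 = 16.2; e = 20.2 − 16.2 = 4
F=4: d̂ = 3 + 4.4·4 = 20.6; e = 15.6 − 20.6 = -5
F=5: d̂ = 3 + 4.4·5 = 25; e = 26 − 25 = 1
F=6: d̂ = 3 + 4.4·6 = 29.4; e = 26.4 − 29.4 = -3
F=7: d̂ = 3 + 4.4·7 = 33.8; e = 36.8 − 33.8 = 3
SSE = 16 + 25 + 1 + 9 + 9 = 60
s = √(60/3) = √20 ≈ 4.472

s = 4.472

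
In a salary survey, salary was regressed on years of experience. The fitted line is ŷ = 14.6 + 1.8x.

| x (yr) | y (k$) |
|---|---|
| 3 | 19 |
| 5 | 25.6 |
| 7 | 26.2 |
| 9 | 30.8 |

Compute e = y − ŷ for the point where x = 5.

e = 2

ŷ = 14.6 + 1.8·5 = 23.6
e = 25.6 − 23.6 = 2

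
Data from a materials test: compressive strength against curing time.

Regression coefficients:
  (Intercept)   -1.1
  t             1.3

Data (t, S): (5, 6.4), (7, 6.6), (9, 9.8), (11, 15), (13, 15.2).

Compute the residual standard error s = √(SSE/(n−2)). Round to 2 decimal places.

t=5: ŷ = -1.1 + 1.3·5 = 5.4; e = 6.4 − 5.4 = 1
t=7: ŷ = -1.1 + 1.3·7 = 8; e = 6.6 − 8 = -1.4
t=9: ŷ = -1.1 + 1.3·9 = 10.6; e = 9.8 − 10.6 = -0.8
t=11: ŷ = -1.1 + 1.3·11 = 13.2; e = 15 − 13.2 = 1.8
t=13: ŷ = -1.1 + 1.3·13 = 15.8; e = 15.2 − 15.8 = -0.6
SSE = 1 + 1.96 + 0.64 + 3.24 + 0.36 = 7.2
s = √(7.2/3) = √2.4 ≈ 1.55

s = 1.55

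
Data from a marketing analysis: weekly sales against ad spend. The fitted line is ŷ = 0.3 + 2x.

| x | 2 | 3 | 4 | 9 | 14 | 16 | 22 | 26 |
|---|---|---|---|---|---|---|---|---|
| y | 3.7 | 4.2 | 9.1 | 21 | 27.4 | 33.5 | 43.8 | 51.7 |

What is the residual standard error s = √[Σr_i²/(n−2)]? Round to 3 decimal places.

x=2: ŷ = 0.3 + 2·2 = 4.3; r = 3.7 − 4.3 = -0.6
x=3: ŷ = 0.3 + 2·3 = 6.3; r = 4.2 − 6.3 = -2.1
x=4: ŷ = 0.3 + 2·4 = 8.3; r = 9.1 − 8.3 = 0.8
x=9: ŷ = 0.3 + 2·9 = 18.3; r = 21 − 18.3 = 2.7
x=14: ŷ = 0.3 + 2·14 = 28.3; r = 27.4 − 28.3 = -0.9
x=16: ŷ = 0.3 + 2·16 = 32.3; r = 33.5 − 32.3 = 1.2
x=22: ŷ = 0.3 + 2·22 = 44.3; r = 43.8 − 44.3 = -0.5
x=26: ŷ = 0.3 + 2·26 = 52.3; r = 51.7 − 52.3 = -0.6
SSE = 0.36 + 4.41 + 0.64 + 7.29 + 0.81 + 1.44 + 0.25 + 0.36 = 15.56
s = √(15.56/6) = √2.59333 ≈ 1.610

s = 1.610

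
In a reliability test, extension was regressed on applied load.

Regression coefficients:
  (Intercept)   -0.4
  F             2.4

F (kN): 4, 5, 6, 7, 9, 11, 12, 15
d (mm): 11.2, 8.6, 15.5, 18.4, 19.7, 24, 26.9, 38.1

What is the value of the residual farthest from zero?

F=4: ŷ = -0.4 + 2.4·4 = 9.2; r = 11.2 − 9.2 = 2
F=5: ŷ = -0.4 + 2.4·5 = 11.6; r = 8.6 − 11.6 = -3
F=6: ŷ = -0.4 + 2.4·6 = 14; r = 15.5 − 14 = 1.5
F=7: ŷ = -0.4 + 2.4·7 = 16.4; r = 18.4 − 16.4 = 2
F=9: ŷ = -0.4 + 2.4·9 = 21.2; r = 19.7 − 21.2 = -1.5
F=11: ŷ = -0.4 + 2.4·11 = 26; r = 24 − 26 = -2
F=12: ŷ = -0.4 + 2.4·12 = 28.4; r = 26.9 − 28.4 = -1.5
F=15: ŷ = -0.4 + 2.4·15 = 35.6; r = 38.1 − 35.6 = 2.5
Largest |r| is 3 at F = 5, residual -3.

r = -3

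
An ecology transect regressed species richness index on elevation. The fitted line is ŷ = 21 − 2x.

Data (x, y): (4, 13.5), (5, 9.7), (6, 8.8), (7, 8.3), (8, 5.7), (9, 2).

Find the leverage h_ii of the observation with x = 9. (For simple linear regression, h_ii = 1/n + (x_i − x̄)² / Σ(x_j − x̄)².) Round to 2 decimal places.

x̄ = (4 + 5 + 6 + 7 + 8 + 9)/6 = 6.5
Σ(x − x̄)² = 6.25 + 2.25 + 0.25 + 0.25 + 2.25 + 6.25 = 17.5
h = 1/6 + (2.5)²/17.5 = 0.166667 + 0.357143 = 0.52

h = 0.52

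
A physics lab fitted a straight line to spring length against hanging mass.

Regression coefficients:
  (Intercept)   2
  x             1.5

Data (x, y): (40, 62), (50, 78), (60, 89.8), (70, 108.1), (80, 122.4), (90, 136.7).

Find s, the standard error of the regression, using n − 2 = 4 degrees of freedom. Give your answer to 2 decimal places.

s = 1.35

x=40: ŷ = 2 + 1.5·40 = 62; r = 62 − 62 = 0
x=50: ŷ = 2 + 1.5·50 = 77; r = 78 − 77 = 1
x=60: ŷ = 2 + 1.5·60 = 92; r = 89.8 − 92 = -2.2
x=70: ŷ = 2 + 1.5·70 = 107; r = 108.1 − 107 = 1.1
x=80: ŷ = 2 + 1.5·80 = 122; r = 122.4 − 122 = 0.4
x=90: ŷ = 2 + 1.5·90 = 137; r = 136.7 − 137 = -0.3
SSE = 0 + 1 + 4.84 + 1.21 + 0.16 + 0.09 = 7.3
s = √(7.3/4) = √1.825 ≈ 1.35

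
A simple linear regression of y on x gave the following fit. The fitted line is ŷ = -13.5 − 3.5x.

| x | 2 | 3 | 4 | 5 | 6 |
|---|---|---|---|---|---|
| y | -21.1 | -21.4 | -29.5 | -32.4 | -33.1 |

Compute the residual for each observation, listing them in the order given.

-0.6, 2.6, -2, -1.4, 1.4

x=2: ŷ = -13.5 − 3.5·2 = -20.5; e = -21.1 − (-20.5) = -0.6
x=3: ŷ = -13.5 − 3.5·3 = -24; e = -21.4 − (-24) = 2.6
x=4: ŷ = -13.5 − 3.5·4 = -27.5; e = -29.5 − (-27.5) = -2
x=5: ŷ = -13.5 − 3.5·5 = -31; e = -32.4 − (-31) = -1.4
x=6: ŷ = -13.5 − 3.5·6 = -34.5; e = -33.1 − (-34.5) = 1.4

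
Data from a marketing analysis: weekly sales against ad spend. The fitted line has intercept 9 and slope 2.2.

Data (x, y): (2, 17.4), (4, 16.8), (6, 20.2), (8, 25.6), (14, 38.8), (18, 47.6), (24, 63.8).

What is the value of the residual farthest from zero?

x=2: ŷ = 9 + 2.2·2 = 13.4; r = 17.4 − 13.4 = 4
x=4: ŷ = 9 + 2.2·4 = 17.8; r = 16.8 − 17.8 = -1
x=6: ŷ = 9 + 2.2·6 = 22.2; r = 20.2 − 22.2 = -2
x=8: ŷ = 9 + 2.2·8 = 26.6; r = 25.6 − 26.6 = -1
x=14: ŷ = 9 + 2.2·14 = 39.8; r = 38.8 − 39.8 = -1
x=18: ŷ = 9 + 2.2·18 = 48.6; r = 47.6 − 48.6 = -1
x=24: ŷ = 9 + 2.2·24 = 61.8; r = 63.8 − 61.8 = 2
Largest |r| is 4 at x = 2, residual 4.

r = 4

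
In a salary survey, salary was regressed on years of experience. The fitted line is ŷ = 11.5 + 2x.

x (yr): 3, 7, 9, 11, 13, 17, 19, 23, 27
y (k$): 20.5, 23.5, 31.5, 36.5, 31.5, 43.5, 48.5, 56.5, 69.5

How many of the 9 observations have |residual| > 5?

1

x=3: ŷ = 11.5 + 2·3 = 17.5; r = 20.5 − 17.5 = 3
x=7: ŷ = 11.5 + 2·7 = 25.5; r = 23.5 − 25.5 = -2
x=9: ŷ = 11.5 + 2·9 = 29.5; r = 31.5 − 29.5 = 2
x=11: ŷ = 11.5 + 2·11 = 33.5; r = 36.5 − 33.5 = 3
x=13: ŷ = 11.5 + 2·13 = 37.5; r = 31.5 − 37.5 = -6
x=17: ŷ = 11.5 + 2·17 = 45.5; r = 43.5 − 45.5 = -2
x=19: ŷ = 11.5 + 2·19 = 49.5; r = 48.5 − 49.5 = -1
x=23: ŷ = 11.5 + 2·23 = 57.5; r = 56.5 − 57.5 = -1
x=27: ŷ = 11.5 + 2·27 = 65.5; r = 69.5 − 65.5 = 4
|r| > 5: x=13 (|r|=6) → 1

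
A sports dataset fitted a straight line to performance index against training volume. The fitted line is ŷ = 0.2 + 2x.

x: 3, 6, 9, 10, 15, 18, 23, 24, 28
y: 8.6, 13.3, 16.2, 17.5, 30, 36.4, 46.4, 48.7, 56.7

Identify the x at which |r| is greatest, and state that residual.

x = 10, r = -2.7

x=3: ŷ = 0.2 + 2·3 = 6.2; r = 8.6 − 6.2 = 2.4
x=6: ŷ = 0.2 + 2·6 = 12.2; r = 13.3 − 12.2 = 1.1
x=9: ŷ = 0.2 + 2·9 = 18.2; r = 16.2 − 18.2 = -2
x=10: ŷ = 0.2 + 2·10 = 20.2; r = 17.5 − 20.2 = -2.7
x=15: ŷ = 0.2 + 2·15 = 30.2; r = 30 − 30.2 = -0.2
x=18: ŷ = 0.2 + 2·18 = 36.2; r = 36.4 − 36.2 = 0.2
x=23: ŷ = 0.2 + 2·23 = 46.2; r = 46.4 − 46.2 = 0.2
x=24: ŷ = 0.2 + 2·24 = 48.2; r = 48.7 − 48.2 = 0.5
x=28: ŷ = 0.2 + 2·28 = 56.2; r = 56.7 − 56.2 = 0.5
Largest |r| is 2.7 at x = 10, residual -2.7.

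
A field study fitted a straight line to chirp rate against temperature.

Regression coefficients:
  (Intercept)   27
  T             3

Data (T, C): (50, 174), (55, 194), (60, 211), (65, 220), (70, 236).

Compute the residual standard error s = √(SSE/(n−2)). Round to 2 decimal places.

T=50: ŷ = 27 + 3·50 = 177; e = 174 − 177 = -3
T=55: ŷ = 27 + 3·55 = 192; e = 194 − 192 = 2
T=60: ŷ = 27 + 3·60 = 207; e = 211 − 207 = 4
T=65: ŷ = 27 + 3·65 = 222; e = 220 − 222 = -2
T=70: ŷ = 27 + 3·70 = 237; e = 236 − 237 = -1
SSE = 9 + 4 + 16 + 4 + 1 = 34
s = √(34/3) = √11.3333 ≈ 3.37

s = 3.37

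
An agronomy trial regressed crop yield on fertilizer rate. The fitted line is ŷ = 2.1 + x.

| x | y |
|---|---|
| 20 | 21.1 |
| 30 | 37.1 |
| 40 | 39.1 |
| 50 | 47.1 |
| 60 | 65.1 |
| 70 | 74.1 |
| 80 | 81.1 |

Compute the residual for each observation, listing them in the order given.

-1, 5, -3, -5, 3, 2, -1

x=20: ŷ = 2.1 + 20 = 22.1; e = 21.1 − 22.1 = -1
x=30: ŷ = 2.1 + 30 = 32.1; e = 37.1 − 32.1 = 5
x=40: ŷ = 2.1 + 40 = 42.1; e = 39.1 − 42.1 = -3
x=50: ŷ = 2.1 + 50 = 52.1; e = 47.1 − 52.1 = -5
x=60: ŷ = 2.1 + 60 = 62.1; e = 65.1 − 62.1 = 3
x=70: ŷ = 2.1 + 70 = 72.1; e = 74.1 − 72.1 = 2
x=80: ŷ = 2.1 + 80 = 82.1; e = 81.1 − 82.1 = -1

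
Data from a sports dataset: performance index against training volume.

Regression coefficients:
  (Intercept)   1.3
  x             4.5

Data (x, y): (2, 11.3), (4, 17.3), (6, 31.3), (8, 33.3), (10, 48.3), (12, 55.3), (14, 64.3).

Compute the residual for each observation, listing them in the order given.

1, -2, 3, -4, 2, 0, 0

x=2: ŷ = 1.3 + 4.5·2 = 10.3; r = 11.3 − 10.3 = 1
x=4: ŷ = 1.3 + 4.5·4 = 19.3; r = 17.3 − 19.3 = -2
x=6: ŷ = 1.3 + 4.5·6 = 28.3; r = 31.3 − 28.3 = 3
x=8: ŷ = 1.3 + 4.5·8 = 37.3; r = 33.3 − 37.3 = -4
x=10: ŷ = 1.3 + 4.5·10 = 46.3; r = 48.3 − 46.3 = 2
x=12: ŷ = 1.3 + 4.5·12 = 55.3; r = 55.3 − 55.3 = 0
x=14: ŷ = 1.3 + 4.5·14 = 64.3; r = 64.3 − 64.3 = 0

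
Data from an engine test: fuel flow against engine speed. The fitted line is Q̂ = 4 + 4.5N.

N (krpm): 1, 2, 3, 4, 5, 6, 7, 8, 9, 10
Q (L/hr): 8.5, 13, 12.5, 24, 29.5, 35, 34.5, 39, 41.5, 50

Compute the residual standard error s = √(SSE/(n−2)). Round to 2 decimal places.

N=1: Q̂ = 4 + 4.5·1 = 8.5; e = 8.5 − 8.5 = 0
N=2: Q̂ = 4 + 4.5·2 = 13; e = 13 − 13 = 0
N=3: Q̂ = 4 + 4.5·3 = 17.5; e = 12.5 − 17.5 = -5
N=4: Q̂ = 4 + 4.5·4 = 22; e = 24 − 22 = 2
N=5: Q̂ = 4 + 4.5·5 = 26.5; e = 29.5 − 26.5 = 3
N=6: Q̂ = 4 + 4.5·6 = 31; e = 35 − 31 = 4
N=7: Q̂ = 4 + 4.5·7 = 35.5; e = 34.5 − 35.5 = -1
N=8: Q̂ = 4 + 4.5·8 = 40; e = 39 − 40 = -1
N=9: Q̂ = 4 + 4.5·9 = 44.5; e = 41.5 − 44.5 = -3
N=10: Q̂ = 4 + 4.5·10 = 49; e = 50 − 49 = 1
SSE = 0 + 0 + 25 + 4 + 9 + 16 + 1 + 1 + 9 + 1 = 66
s = √(66/8) = √8.25 ≈ 2.87

s = 2.87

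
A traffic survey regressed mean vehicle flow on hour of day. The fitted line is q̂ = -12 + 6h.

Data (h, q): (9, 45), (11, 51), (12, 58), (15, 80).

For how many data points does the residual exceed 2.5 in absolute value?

h=9: q̂ = -12 + 6·9 = 42; e = 45 − 42 = 3
h=11: q̂ = -12 + 6·11 = 54; e = 51 − 54 = -3
h=12: q̂ = -12 + 6·12 = 60; e = 58 − 60 = -2
h=15: q̂ = -12 + 6·15 = 78; e = 80 − 78 = 2
|e| > 2.5: h=9 (|e|=3), h=11 (|e|=3) → 2

2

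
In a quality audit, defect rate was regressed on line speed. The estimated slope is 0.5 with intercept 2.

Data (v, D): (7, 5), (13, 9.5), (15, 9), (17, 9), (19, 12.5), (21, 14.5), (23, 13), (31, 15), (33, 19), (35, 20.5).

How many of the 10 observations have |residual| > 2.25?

v=7: ŷ = 2 + 0.5·7 = 5.5; e = 5 − 5.5 = -0.5
v=13: ŷ = 2 + 0.5·13 = 8.5; e = 9.5 − 8.5 = 1
v=15: ŷ = 2 + 0.5·15 = 9.5; e = 9 − 9.5 = -0.5
v=17: ŷ = 2 + 0.5·17 = 10.5; e = 9 − 10.5 = -1.5
v=19: ŷ = 2 + 0.5·19 = 11.5; e = 12.5 − 11.5 = 1
v=21: ŷ = 2 + 0.5·21 = 12.5; e = 14.5 − 12.5 = 2
v=23: ŷ = 2 + 0.5·23 = 13.5; e = 13 − 13.5 = -0.5
v=31: ŷ = 2 + 0.5·31 = 17.5; e = 15 − 17.5 = -2.5
v=33: ŷ = 2 + 0.5·33 = 18.5; e = 19 − 18.5 = 0.5
v=35: ŷ = 2 + 0.5·35 = 19.5; e = 20.5 − 19.5 = 1
|e| > 2.25: v=31 (|e|=2.5) → 1

1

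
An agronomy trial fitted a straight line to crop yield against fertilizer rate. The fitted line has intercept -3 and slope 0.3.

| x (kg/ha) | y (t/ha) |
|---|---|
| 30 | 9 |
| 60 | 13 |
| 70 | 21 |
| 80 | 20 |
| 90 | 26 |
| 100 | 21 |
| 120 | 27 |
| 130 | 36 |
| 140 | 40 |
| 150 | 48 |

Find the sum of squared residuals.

SSE = 136

x=30: ŷ = -3 + 0.3·30 = 6; e = 9 − 6 = 3
x=60: ŷ = -3 + 0.3·60 = 15; e = 13 − 15 = -2
x=70: ŷ = -3 + 0.3·70 = 18; e = 21 − 18 = 3
x=80: ŷ = -3 + 0.3·80 = 21; e = 20 − 21 = -1
x=90: ŷ = -3 + 0.3·90 = 24; e = 26 − 24 = 2
x=100: ŷ = -3 + 0.3·100 = 27; e = 21 − 27 = -6
x=120: ŷ = -3 + 0.3·120 = 33; e = 27 − 33 = -6
x=130: ŷ = -3 + 0.3·130 = 36; e = 36 − 36 = 0
x=140: ŷ = -3 + 0.3·140 = 39; e = 40 − 39 = 1
x=150: ŷ = -3 + 0.3·150 = 42; e = 48 − 42 = 6
SSE = 9 + 4 + 9 + 1 + 4 + 36 + 36 + 0 + 1 + 36 = 136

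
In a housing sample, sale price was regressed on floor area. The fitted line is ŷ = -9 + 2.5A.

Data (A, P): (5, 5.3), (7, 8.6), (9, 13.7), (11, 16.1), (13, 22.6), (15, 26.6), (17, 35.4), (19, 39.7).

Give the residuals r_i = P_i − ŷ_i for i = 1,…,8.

1.8, 0.1, 0.2, -2.4, -0.9, -1.9, 1.9, 1.2

A=5: ŷ = -9 + 2.5·5 = 3.5; r = 5.3 − 3.5 = 1.8
A=7: ŷ = -9 + 2.5·7 = 8.5; r = 8.6 − 8.5 = 0.1
A=9: ŷ = -9 + 2.5·9 = 13.5; r = 13.7 − 13.5 = 0.2
A=11: ŷ = -9 + 2.5·11 = 18.5; r = 16.1 − 18.5 = -2.4
A=13: ŷ = -9 + 2.5·13 = 23.5; r = 22.6 − 23.5 = -0.9
A=15: ŷ = -9 + 2.5·15 = 28.5; r = 26.6 − 28.5 = -1.9
A=17: ŷ = -9 + 2.5·17 = 33.5; r = 35.4 − 33.5 = 1.9
A=19: ŷ = -9 + 2.5·19 = 38.5; r = 39.7 − 38.5 = 1.2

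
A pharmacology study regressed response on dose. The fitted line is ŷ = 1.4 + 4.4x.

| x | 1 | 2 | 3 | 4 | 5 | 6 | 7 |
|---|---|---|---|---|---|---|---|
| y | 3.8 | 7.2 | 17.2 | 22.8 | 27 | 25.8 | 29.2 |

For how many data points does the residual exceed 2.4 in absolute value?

5

x=1: ŷ = 1.4 + 4.4·1 = 5.8; e = 3.8 − 5.8 = -2
x=2: ŷ = 1.4 + 4.4·2 = 10.2; e = 7.2 − 10.2 = -3
x=3: ŷ = 1.4 + 4.4·3 = 14.6; e = 17.2 − 14.6 = 2.6
x=4: ŷ = 1.4 + 4.4·4 = 19; e = 22.8 − 19 = 3.8
x=5: ŷ = 1.4 + 4.4·5 = 23.4; e = 27 − 23.4 = 3.6
x=6: ŷ = 1.4 + 4.4·6 = 27.8; e = 25.8 − 27.8 = -2
x=7: ŷ = 1.4 + 4.4·7 = 32.2; e = 29.2 − 32.2 = -3
|e| > 2.4: x=2 (|e|=3), x=3 (|e|=2.6), x=4 (|e|=3.8), x=5 (|e|=3.6), x=7 (|e|=3) → 5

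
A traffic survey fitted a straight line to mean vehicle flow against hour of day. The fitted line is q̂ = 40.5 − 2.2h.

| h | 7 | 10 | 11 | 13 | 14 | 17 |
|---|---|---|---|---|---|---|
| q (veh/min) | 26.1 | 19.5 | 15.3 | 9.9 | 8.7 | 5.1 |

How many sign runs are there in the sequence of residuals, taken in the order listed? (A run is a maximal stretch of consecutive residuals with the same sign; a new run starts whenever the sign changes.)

3 runs

h=7: q̂ = 40.5 − 2.2·7 = 25.1; r = 26.1 − 25.1 = 1
h=10: q̂ = 40.5 − 2.2·10 = 18.5; r = 19.5 − 18.5 = 1
h=11: q̂ = 40.5 − 2.2·11 = 16.3; r = 15.3 − 16.3 = -1
h=13: q̂ = 40.5 − 2.2·13 = 11.9; r = 9.9 − 11.9 = -2
h=14: q̂ = 40.5 − 2.2·14 = 9.7; r = 8.7 − 9.7 = -1
h=17: q̂ = 40.5 − 2.2·17 = 3.1; r = 5.1 − 3.1 = 2
Signs: + + − − − +
Runs: +×2, −×3, +×1 → 3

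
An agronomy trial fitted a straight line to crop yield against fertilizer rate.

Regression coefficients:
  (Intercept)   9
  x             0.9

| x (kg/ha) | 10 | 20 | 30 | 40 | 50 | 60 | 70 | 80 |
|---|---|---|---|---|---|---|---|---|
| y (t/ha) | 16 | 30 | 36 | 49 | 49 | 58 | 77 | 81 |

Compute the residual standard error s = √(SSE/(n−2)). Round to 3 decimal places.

s = 4.163

x=10: ŷ = 9 + 0.9·10 = 18; e = 16 − 18 = -2
x=20: ŷ = 9 + 0.9·20 = 27; e = 30 − 27 = 3
x=30: ŷ = 9 + 0.9·30 = 36; e = 36 − 36 = 0
x=40: ŷ = 9 + 0.9·40 = 45; e = 49 − 45 = 4
x=50: ŷ = 9 + 0.9·50 = 54; e = 49 − 54 = -5
x=60: ŷ = 9 + 0.9·60 = 63; e = 58 − 63 = -5
x=70: ŷ = 9 + 0.9·70 = 72; e = 77 − 72 = 5
x=80: ŷ = 9 + 0.9·80 = 81; e = 81 − 81 = 0
SSE = 4 + 9 + 0 + 16 + 25 + 25 + 25 + 0 = 104
s = √(104/6) = √17.3333 ≈ 4.163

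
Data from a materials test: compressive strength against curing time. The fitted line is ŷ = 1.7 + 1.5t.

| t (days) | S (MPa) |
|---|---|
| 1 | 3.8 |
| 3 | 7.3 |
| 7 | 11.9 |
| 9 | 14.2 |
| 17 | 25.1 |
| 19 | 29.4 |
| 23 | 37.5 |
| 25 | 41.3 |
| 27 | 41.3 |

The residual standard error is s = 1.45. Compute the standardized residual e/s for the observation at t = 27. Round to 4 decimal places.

-0.6207

ŷ = 1.7 + 1.5·27 = 42.2
e = 41.3 − 42.2 = -0.9
e/s = -0.9 / 1.45 = -0.6207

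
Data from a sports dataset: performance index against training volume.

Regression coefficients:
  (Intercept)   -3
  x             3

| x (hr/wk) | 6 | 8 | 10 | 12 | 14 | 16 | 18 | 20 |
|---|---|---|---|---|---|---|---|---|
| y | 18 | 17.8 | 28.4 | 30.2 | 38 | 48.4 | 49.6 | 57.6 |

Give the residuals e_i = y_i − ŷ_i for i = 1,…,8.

3, -3.2, 1.4, -2.8, -1, 3.4, -1.4, 0.6

x=6: ŷ = -3 + 3·6 = 15; e = 18 − 15 = 3
x=8: ŷ = -3 + 3·8 = 21; e = 17.8 − 21 = -3.2
x=10: ŷ = -3 + 3·10 = 27; e = 28.4 − 27 = 1.4
x=12: ŷ = -3 + 3·12 = 33; e = 30.2 − 33 = -2.8
x=14: ŷ = -3 + 3·14 = 39; e = 38 − 39 = -1
x=16: ŷ = -3 + 3·16 = 45; e = 48.4 − 45 = 3.4
x=18: ŷ = -3 + 3·18 = 51; e = 49.6 − 51 = -1.4
x=20: ŷ = -3 + 3·20 = 57; e = 57.6 − 57 = 0.6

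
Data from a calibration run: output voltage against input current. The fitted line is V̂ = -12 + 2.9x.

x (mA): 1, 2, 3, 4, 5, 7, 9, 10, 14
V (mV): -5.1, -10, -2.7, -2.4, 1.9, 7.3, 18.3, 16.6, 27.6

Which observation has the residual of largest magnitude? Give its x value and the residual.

x = 9, r = 4.2

x=1: V̂ = -12 + 2.9·1 = -9.1; r = -5.1 − (-9.1) = 4
x=2: V̂ = -12 + 2.9·2 = -6.2; r = -10 − (-6.2) = -3.8
x=3: V̂ = -12 + 2.9·3 = -3.3; r = -2.7 − (-3.3) = 0.6
x=4: V̂ = -12 + 2.9·4 = -0.4; r = -2.4 − (-0.4) = -2
x=5: V̂ = -12 + 2.9·5 = 2.5; r = 1.9 − 2.5 = -0.6
x=7: V̂ = -12 + 2.9·7 = 8.3; r = 7.3 − 8.3 = -1
x=9: V̂ = -12 + 2.9·9 = 14.1; r = 18.3 − 14.1 = 4.2
x=10: V̂ = -12 + 2.9·10 = 17; r = 16.6 − 17 = -0.4
x=14: V̂ = -12 + 2.9·14 = 28.6; r = 27.6 − 28.6 = -1
Largest |r| is 4.2 at x = 9, residual 4.2.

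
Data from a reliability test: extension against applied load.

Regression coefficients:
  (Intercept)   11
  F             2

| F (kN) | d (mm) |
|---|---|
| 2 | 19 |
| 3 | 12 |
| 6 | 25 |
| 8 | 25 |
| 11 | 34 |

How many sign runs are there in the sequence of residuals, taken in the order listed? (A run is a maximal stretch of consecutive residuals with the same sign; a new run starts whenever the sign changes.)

F=2: ŷ = 11 + 2·2 = 15; r = 19 − 15 = 4
F=3: ŷ = 11 + 2·3 = 17; r = 12 − 17 = -5
F=6: ŷ = 11 + 2·6 = 23; r = 25 − 23 = 2
F=8: ŷ = 11 + 2·8 = 27; r = 25 − 27 = -2
F=11: ŷ = 11 + 2·11 = 33; r = 34 − 33 = 1
Signs: + − + − +
Runs: +×1, −×1, +×1, −×1, +×1 → 5

5 runs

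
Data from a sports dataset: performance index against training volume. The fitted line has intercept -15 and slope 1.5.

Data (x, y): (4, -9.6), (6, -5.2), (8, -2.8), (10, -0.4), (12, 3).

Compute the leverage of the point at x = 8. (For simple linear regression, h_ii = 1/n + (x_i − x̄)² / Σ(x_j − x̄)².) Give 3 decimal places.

h = 0.200

x̄ = (4 + 6 + 8 + 10 + 12)/5 = 8
Σ(x − x̄)² = 16 + 4 + 0 + 4 + 16 = 40
h = 1/5 + (0)²/40 = 0.2 + 0 = 0.200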